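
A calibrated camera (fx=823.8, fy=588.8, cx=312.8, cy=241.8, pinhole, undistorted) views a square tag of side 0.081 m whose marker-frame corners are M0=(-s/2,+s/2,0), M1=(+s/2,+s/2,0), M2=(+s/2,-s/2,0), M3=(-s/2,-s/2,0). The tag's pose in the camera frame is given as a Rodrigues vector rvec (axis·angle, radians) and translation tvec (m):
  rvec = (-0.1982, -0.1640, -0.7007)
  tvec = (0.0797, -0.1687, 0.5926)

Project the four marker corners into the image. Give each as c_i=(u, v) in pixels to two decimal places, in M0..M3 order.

Intrinsics K: fx=823.8, fy=588.8, cx=312.8, cy=241.8
Marker side s = 0.081 m; corners in marker frame (Z=0):
  M0 = (-0.0405, +0.0405, 0)
  M1 = (+0.0405, +0.0405, 0)
  M2 = (+0.0405, -0.0405, 0)
  M3 = (-0.0405, -0.0405, 0)
rvec = (-0.1982, -0.1640, -0.7007), |rvec| = θ = 0.74643 rad = 42.767°
Rodrigues: sinθ=0.67902, 1−cosθ=0.26588; R = I + sinθ·[k]× + (1−cosθ)·[k]×²:
    [+0.75286 +0.65293 -0.08292]
    [-0.62191 +0.74695 +0.23514]
    [+0.21546 -0.12546 +0.96842]
t = (0.0797, -0.1687, 0.5926) m
M0: Pc = R·M0+t = (+0.07565, -0.11326, +0.57879); u = 823.8·(+0.07565)/0.57879 + 312.8 = 420.4773, v = 588.8·(-0.11326)/0.57879 + 241.8 = 126.5806
M1: Pc = R·M1+t = (+0.13663, -0.16364, +0.59625); u = 823.8·(+0.13663)/0.59625 + 312.8 = 501.5810, v = 588.8·(-0.16364)/0.59625 + 241.8 = 80.2074
M2: Pc = R·M2+t = (+0.08375, -0.22414, +0.60641); u = 823.8·(+0.08375)/0.60641 + 312.8 = 426.5699, v = 588.8·(-0.22414)/0.60641 + 241.8 = 24.1691
M3: Pc = R·M3+t = (+0.02277, -0.17376, +0.58895); u = 823.8·(+0.02277)/0.58895 + 312.8 = 344.6428, v = 588.8·(-0.17376)/0.58895 + 241.8 = 68.0815

c0=(420.48, 126.58) c1=(501.58, 80.21) c2=(426.57, 24.17) c3=(344.64, 68.08)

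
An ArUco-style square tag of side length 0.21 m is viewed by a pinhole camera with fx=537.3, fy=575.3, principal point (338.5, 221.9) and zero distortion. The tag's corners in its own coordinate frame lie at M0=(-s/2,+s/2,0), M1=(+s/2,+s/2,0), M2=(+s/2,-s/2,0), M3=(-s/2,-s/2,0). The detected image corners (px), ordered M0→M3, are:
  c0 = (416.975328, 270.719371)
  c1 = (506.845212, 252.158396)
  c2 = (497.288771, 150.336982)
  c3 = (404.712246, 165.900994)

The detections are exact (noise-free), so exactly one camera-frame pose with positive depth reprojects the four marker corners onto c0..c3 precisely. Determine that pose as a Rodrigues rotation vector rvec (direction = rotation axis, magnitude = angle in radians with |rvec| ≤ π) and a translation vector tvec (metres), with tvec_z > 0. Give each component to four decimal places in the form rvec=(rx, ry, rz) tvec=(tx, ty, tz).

rvec=(0.1272, -0.1944, -0.1561) tvec=(0.2541, -0.0232, 1.1495)

Intrinsics K: fx=537.3, fy=575.3, cx=338.5, cy=221.9
Marker side s = 0.21 m; corners in marker frame (Z=0):
  M0 = (-0.1050, +0.1050, 0)
  M1 = (+0.1050, +0.1050, 0)
  M2 = (+0.1050, -0.1050, 0)
  M3 = (-0.1050, -0.1050, 0)
Detected image corners:
  c0 = (416.975328, 270.719371) px
  c1 = (506.845212, 252.158396) px
  c2 = (497.288771, 150.336982) px
  c3 = (404.712246, 165.900994) px
Planar DLT: solve 8×8 A·h = b for H (H[2,2]=1):
  H  [+506.58512 +107.69262 +457.28376]
  H  [-48.12683 +517.54787 +210.30078]
  H  [+0.15833 +0.12235 +1.00000]
B = K⁻¹H; ‖b₁‖=0.869947, ‖b₂‖=0.869947; λ = 2/(‖b₁‖+‖b₂‖) = 1.149496, sign → tz>0 ⇒ λ=+1.149496
r₁ = λ·B[:,0] = (+0.96912,-0.16636,+0.18200); r₂ = λ·B[:,1] = (+0.14179,+0.97985,+0.14064)
r₃ = r₁×r₂ = (-0.20173,-0.11049,+0.97319); SVD([r₁ r₂ r₃]) → R = UVᵀ:
  R  [+0.96912 +0.14179 -0.20173]
  R  [-0.16636 +0.97985 -0.11049]
  R  [+0.18200 +0.14064 +0.97319]
t = (+0.25413, -0.02318, +1.14950) m
tr R = 2.922165; θ = arccos((tr R − 1)/2) = 0.279902 rad = 16.037°
axis k = ((R−Rᵀ)₃₂, (R−Rᵀ)₁₃, (R−Rᵀ)₂₁) / (2 sinθ) = (+0.454530, -0.694516, -0.557719)
rvec = θ·k = (+0.127224, -0.194397, -0.156107)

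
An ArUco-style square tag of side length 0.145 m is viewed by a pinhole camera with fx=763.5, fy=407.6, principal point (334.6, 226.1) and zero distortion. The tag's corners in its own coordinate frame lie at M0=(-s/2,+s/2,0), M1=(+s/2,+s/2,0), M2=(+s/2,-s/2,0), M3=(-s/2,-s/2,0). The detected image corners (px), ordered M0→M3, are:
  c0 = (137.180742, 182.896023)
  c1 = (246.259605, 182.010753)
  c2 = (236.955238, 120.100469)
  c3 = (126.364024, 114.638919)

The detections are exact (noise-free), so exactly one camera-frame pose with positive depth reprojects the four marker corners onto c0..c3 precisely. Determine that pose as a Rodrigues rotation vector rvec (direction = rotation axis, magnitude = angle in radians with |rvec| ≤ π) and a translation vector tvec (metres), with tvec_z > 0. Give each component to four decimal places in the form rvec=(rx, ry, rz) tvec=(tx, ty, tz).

rvec=(0.0041, -0.6604, -0.0841) tvec=(-0.1735, -0.1702, 0.9123)

Intrinsics K: fx=763.5, fy=407.6, cx=334.6, cy=226.1
Marker side s = 0.145 m; corners in marker frame (Z=0):
  M0 = (-0.0725, +0.0725, 0)
  M1 = (+0.0725, +0.0725, 0)
  M2 = (+0.0725, -0.0725, 0)
  M3 = (-0.0725, -0.0725, 0)
Detected image corners:
  c0 = (137.180742, 182.896023) px
  c1 = (246.259605, 182.010753) px
  c2 = (236.955238, 120.100469) px
  c3 = (126.364024, 114.638919) px
Planar DLT: solve 8×8 A·h = b for H (H[2,2]=1):
  H  [+882.80653 +75.37702 +189.37514]
  H  [+116.37181 +452.80478 +150.04618]
  H  [+0.67136 +0.03347 +1.00000]
B = K⁻¹H; ‖b₁‖=1.096081, ‖b₂‖=1.096081; λ = 2/(‖b₁‖+‖b₂‖) = 0.912341, sign → tz>0 ⇒ λ=+0.912341
r₁ = λ·B[:,0] = (+0.78648,-0.07929,+0.61251); r₂ = λ·B[:,1] = (+0.07669,+0.99659,+0.03053)
r₃ = r₁×r₂ = (-0.61284,+0.02296,+0.78987); SVD([r₁ r₂ r₃]) → R = UVᵀ:
  R  [+0.78648 +0.07669 -0.61284]
  R  [-0.07929 +0.99659 +0.02296]
  R  [+0.61251 +0.03053 +0.78987]
t = (-0.17354, -0.17023, +0.91234) m
tr R = 2.572937; θ = arccos((tr R − 1)/2) = 0.665726 rad = 38.143°
axis k = ((R−Rᵀ)₃₂, (R−Rᵀ)₁₃, (R−Rᵀ)₂₁) / (2 sinθ) = (+0.006130, -0.991977, -0.126272)
rvec = θ·k = (+0.004081, -0.660384, -0.084062)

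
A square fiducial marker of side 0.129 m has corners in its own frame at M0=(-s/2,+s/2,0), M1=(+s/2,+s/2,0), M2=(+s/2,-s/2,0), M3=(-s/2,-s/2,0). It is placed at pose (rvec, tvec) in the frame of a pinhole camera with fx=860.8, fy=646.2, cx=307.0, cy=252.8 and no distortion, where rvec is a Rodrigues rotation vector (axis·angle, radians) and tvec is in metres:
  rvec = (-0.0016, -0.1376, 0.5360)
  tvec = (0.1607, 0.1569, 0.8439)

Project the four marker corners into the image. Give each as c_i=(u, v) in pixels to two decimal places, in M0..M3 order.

Intrinsics K: fx=860.8, fy=646.2, cx=307.0, cy=252.8
Marker side s = 0.129 m; corners in marker frame (Z=0):
  M0 = (-0.0645, +0.0645, 0)
  M1 = (+0.0645, +0.0645, 0)
  M2 = (+0.0645, -0.0645, 0)
  M3 = (-0.0645, -0.0645, 0)
rvec = (-0.0016, -0.1376, 0.5360), |rvec| = θ = 0.55338 rad = 31.706°
Rodrigues: sinθ=0.52557, 1−cosθ=0.14925; R = I + sinθ·[k]× + (1−cosθ)·[k]×²:
    [+0.85075 -0.50895 -0.13110]
    [+0.50917 +0.85998 -0.03443]
    [+0.13027 -0.03746 +0.99077]
t = (0.1607, 0.1569, 0.8439) m
M0: Pc = R·M0+t = (+0.07300, +0.17953, +0.83308); u = 860.8·(+0.07300)/0.83308 + 307.0 = 382.4279, v = 646.2·(+0.17953)/0.83308 + 252.8 = 392.0549
M1: Pc = R·M1+t = (+0.18275, +0.24521, +0.84989); u = 860.8·(+0.18275)/0.84989 + 307.0 = 492.0930, v = 646.2·(+0.24521)/0.84989 + 252.8 = 439.2423
M2: Pc = R·M2+t = (+0.24840, +0.13427, +0.85472); u = 860.8·(+0.24840)/0.85472 + 307.0 = 557.1683, v = 646.2·(+0.13427)/0.85472 + 252.8 = 354.3152
M3: Pc = R·M3+t = (+0.13865, +0.06859, +0.83791); u = 860.8·(+0.13865)/0.83791 + 307.0 = 449.4408, v = 646.2·(+0.06859)/0.83791 + 252.8 = 305.6967

c0=(382.43, 392.05) c1=(492.09, 439.24) c2=(557.17, 354.32) c3=(449.44, 305.70)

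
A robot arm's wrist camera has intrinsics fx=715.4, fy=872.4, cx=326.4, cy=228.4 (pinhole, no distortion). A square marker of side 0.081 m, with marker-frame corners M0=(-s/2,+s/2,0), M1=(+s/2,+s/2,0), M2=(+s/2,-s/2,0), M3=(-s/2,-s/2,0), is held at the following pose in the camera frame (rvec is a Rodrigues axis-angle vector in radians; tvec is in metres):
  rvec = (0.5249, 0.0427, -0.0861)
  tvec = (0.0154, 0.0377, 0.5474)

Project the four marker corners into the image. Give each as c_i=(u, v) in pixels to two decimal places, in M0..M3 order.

c0=(299.86, 343.91) c1=(401.71, 336.05) c2=(397.24, 228.26) c3=(287.66, 237.75)

Intrinsics K: fx=715.4, fy=872.4, cx=326.4, cy=228.4
Marker side s = 0.081 m; corners in marker frame (Z=0):
  M0 = (-0.0405, +0.0405, 0)
  M1 = (+0.0405, +0.0405, 0)
  M2 = (+0.0405, -0.0405, 0)
  M3 = (-0.0405, -0.0405, 0)
rvec = (0.5249, 0.0427, -0.0861), |rvec| = θ = 0.53363 rad = 30.575°
Rodrigues: sinθ=0.50866, 1−cosθ=0.13903; R = I + sinθ·[k]× + (1−cosθ)·[k]×²:
    [+0.99549 +0.09301 +0.01864]
    [-0.07113 +0.86186 -0.50214]
    [-0.06277 +0.49855 +0.86459]
t = (0.0154, 0.0377, 0.5474) m
M0: Pc = R·M0+t = (-0.02115, +0.07549, +0.57013); u = 715.4·(-0.02115)/0.57013 + 326.4 = 299.8608, v = 872.4·(+0.07549)/0.57013 + 228.4 = 343.9063
M1: Pc = R·M1+t = (+0.05948, +0.06972, +0.56505); u = 715.4·(+0.05948)/0.56505 + 326.4 = 401.7124, v = 872.4·(+0.06972)/0.56505 + 228.4 = 336.0503
M2: Pc = R·M2+t = (+0.05195, -0.00009, +0.52467); u = 715.4·(+0.05195)/0.52467 + 326.4 = 397.2358, v = 872.4·(-0.00009)/0.52467 + 228.4 = 228.2570
M3: Pc = R·M3+t = (-0.02868, +0.00568, +0.52975); u = 715.4·(-0.02868)/0.52975 + 326.4 = 287.6632, v = 872.4·(+0.00568)/0.52975 + 228.4 = 237.7464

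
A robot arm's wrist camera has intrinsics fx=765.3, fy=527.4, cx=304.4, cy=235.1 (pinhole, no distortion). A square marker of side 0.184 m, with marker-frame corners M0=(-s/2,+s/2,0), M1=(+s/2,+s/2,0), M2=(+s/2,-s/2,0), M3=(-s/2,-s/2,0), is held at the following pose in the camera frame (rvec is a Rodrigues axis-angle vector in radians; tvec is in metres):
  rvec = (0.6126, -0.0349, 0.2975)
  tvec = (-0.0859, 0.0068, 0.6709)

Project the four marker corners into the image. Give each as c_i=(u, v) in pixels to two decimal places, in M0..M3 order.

c0=(89.09, 275.07) c1=(279.24, 308.89) c2=(338.85, 201.36) c3=(118.58, 157.90)

Intrinsics K: fx=765.3, fy=527.4, cx=304.4, cy=235.1
Marker side s = 0.184 m; corners in marker frame (Z=0):
  M0 = (-0.0920, +0.0920, 0)
  M1 = (+0.0920, +0.0920, 0)
  M2 = (+0.0920, -0.0920, 0)
  M3 = (-0.0920, -0.0920, 0)
rvec = (0.6126, -0.0349, 0.2975), |rvec| = θ = 0.68191 rad = 39.071°
Rodrigues: sinθ=0.63028, 1−cosθ=0.22363; R = I + sinθ·[k]× + (1−cosθ)·[k]×²:
    [+0.95685 -0.28526 +0.05539]
    [+0.26469 +0.77696 -0.57121]
    [+0.11990 +0.56122 +0.81893]
t = (-0.0859, 0.0068, 0.6709) m
M0: Pc = R·M0+t = (-0.20017, +0.05393, +0.71150); u = 765.3·(-0.20017)/0.71150 + 304.4 = 89.0905, v = 527.4·(+0.05393)/0.71150 + 235.1 = 275.0743
M1: Pc = R·M1+t = (-0.02411, +0.10263, +0.73356); u = 765.3·(-0.02411)/0.73356 + 304.4 = 279.2434, v = 527.4·(+0.10263)/0.73356 + 235.1 = 308.8876
M2: Pc = R·M2+t = (+0.02837, -0.04033, +0.63030); u = 765.3·(+0.02837)/0.63030 + 304.4 = 338.8509, v = 527.4·(-0.04033)/0.63030 + 235.1 = 201.3555
M3: Pc = R·M3+t = (-0.14769, -0.08903, +0.60824); u = 765.3·(-0.14769)/0.60824 + 304.4 = 118.5766, v = 527.4·(-0.08903)/0.60824 + 235.1 = 157.9010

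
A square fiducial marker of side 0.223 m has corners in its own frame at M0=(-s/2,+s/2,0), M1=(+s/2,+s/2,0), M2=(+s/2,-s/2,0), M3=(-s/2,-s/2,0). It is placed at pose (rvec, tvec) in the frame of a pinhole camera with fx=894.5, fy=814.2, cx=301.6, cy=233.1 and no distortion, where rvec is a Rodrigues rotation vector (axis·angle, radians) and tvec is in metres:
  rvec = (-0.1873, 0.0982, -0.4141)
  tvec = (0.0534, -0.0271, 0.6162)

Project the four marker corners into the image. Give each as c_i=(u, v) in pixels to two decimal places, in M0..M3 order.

Intrinsics K: fx=894.5, fy=814.2, cx=301.6, cy=233.1
Marker side s = 0.223 m; corners in marker frame (Z=0):
  M0 = (-0.1115, +0.1115, 0)
  M1 = (+0.1115, +0.1115, 0)
  M2 = (+0.1115, -0.1115, 0)
  M3 = (-0.1115, -0.1115, 0)
rvec = (-0.1873, 0.0982, -0.4141), |rvec| = θ = 0.46498 rad = 26.641°
Rodrigues: sinθ=0.44840, 1−cosθ=0.10617; R = I + sinθ·[k]× + (1−cosθ)·[k]×²:
    [+0.91106 +0.39031 +0.13279]
    [-0.40837 +0.89857 +0.16065]
    [-0.05661 -0.20059 +0.97804]
t = (0.0534, -0.0271, 0.6162) m
M0: Pc = R·M0+t = (-0.00466, +0.11862, +0.60015); u = 894.5·(-0.00466)/0.60015 + 301.6 = 294.6487, v = 814.2·(+0.11862)/0.60015 + 233.1 = 394.0330
M1: Pc = R·M1+t = (+0.19850, +0.02756, +0.58752); u = 894.5·(+0.19850)/0.58752 + 301.6 = 603.8191, v = 814.2·(+0.02756)/0.58752 + 233.1 = 271.2890
M2: Pc = R·M2+t = (+0.11146, -0.17282, +0.63225); u = 894.5·(+0.11146)/0.63225 + 301.6 = 459.2968, v = 814.2·(-0.17282)/0.63225 + 233.1 = 10.5422
M3: Pc = R·M3+t = (-0.09170, -0.08176, +0.64488); u = 894.5·(-0.09170)/0.64488 + 301.6 = 174.4013, v = 814.2·(-0.08176)/0.64488 + 233.1 = 129.8767

c0=(294.65, 394.03) c1=(603.82, 271.29) c2=(459.30, 10.54) c3=(174.40, 129.88)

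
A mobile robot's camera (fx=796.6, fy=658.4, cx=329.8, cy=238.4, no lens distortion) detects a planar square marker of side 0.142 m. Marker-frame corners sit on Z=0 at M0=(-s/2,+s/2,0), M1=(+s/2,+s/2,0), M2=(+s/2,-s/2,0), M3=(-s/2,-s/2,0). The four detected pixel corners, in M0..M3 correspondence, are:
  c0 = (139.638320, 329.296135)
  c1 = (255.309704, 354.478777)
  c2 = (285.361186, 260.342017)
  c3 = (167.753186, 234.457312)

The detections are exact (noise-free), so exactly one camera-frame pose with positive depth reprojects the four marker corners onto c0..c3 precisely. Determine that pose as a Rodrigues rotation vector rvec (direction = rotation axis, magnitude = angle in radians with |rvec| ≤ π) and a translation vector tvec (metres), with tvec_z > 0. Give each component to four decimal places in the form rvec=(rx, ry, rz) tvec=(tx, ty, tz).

rvec=(0.1164, -0.0032, 0.2619) tvec=(-0.1390, 0.0809, 0.9395)

Intrinsics K: fx=796.6, fy=658.4, cx=329.8, cy=238.4
Marker side s = 0.142 m; corners in marker frame (Z=0):
  M0 = (-0.0710, +0.0710, 0)
  M1 = (+0.0710, +0.0710, 0)
  M2 = (+0.0710, -0.0710, 0)
  M3 = (-0.0710, -0.0710, 0)
Detected image corners:
  c0 = (139.638320, 329.296135) px
  c1 = (255.309704, 354.478777) px
  c2 = (285.361186, 260.342017) px
  c3 = (167.753186, 234.457312) px
Planar DLT: solve 8×8 A·h = b for H (H[2,2]=1):
  H  [+825.46463 -179.00387 +211.97029]
  H  [+185.51514 +701.28160 +295.06961]
  H  [+0.01942 +0.12177 +1.00000]
B = K⁻¹H; ‖b₁‖=1.064444, ‖b₂‖=1.064444; λ = 2/(‖b₁‖+‖b₂‖) = 0.939458, sign → tz>0 ⇒ λ=+0.939458
r₁ = λ·B[:,0] = (+0.96595,+0.25810,+0.01824); r₂ = λ·B[:,1] = (-0.25847,+0.95922,+0.11440)
r₃ = r₁×r₂ = (+0.01203,-0.11522,+0.99327); SVD([r₁ r₂ r₃]) → R = UVᵀ:
  R  [+0.96595 -0.25847 +0.01203]
  R  [+0.25810 +0.95922 -0.11522]
  R  [+0.01824 +0.11440 +0.99327]
t = (-0.13896, +0.08086, +0.93946) m
tr R = 2.918436; θ = arccos((tr R − 1)/2) = 0.286573 rad = 16.419°
axis k = ((R−Rᵀ)₃₂, (R−Rᵀ)₁₃, (R−Rᵀ)₂₁) / (2 sinθ) = (+0.406151, -0.011000, +0.913740)
rvec = θ·k = (+0.116392, -0.003152, +0.261853)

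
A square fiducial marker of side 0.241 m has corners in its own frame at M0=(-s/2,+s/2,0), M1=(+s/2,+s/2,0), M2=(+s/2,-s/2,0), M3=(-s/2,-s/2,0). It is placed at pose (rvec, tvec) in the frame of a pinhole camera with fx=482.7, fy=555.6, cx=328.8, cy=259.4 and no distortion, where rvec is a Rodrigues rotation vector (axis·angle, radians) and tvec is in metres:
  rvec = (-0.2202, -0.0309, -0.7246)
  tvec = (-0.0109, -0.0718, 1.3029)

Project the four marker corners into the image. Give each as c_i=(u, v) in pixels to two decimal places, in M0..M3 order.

c0=(320.57, 300.85) c1=(388.17, 232.31) c2=(328.73, 160.52) c3=(262.35, 225.31)

Intrinsics K: fx=482.7, fy=555.6, cx=328.8, cy=259.4
Marker side s = 0.241 m; corners in marker frame (Z=0):
  M0 = (-0.1205, +0.1205, 0)
  M1 = (+0.1205, +0.1205, 0)
  M2 = (+0.1205, -0.1205, 0)
  M3 = (-0.1205, -0.1205, 0)
rvec = (-0.2202, -0.0309, -0.7246), |rvec| = θ = 0.75795 rad = 43.427°
Rodrigues: sinθ=0.68743, 1−cosθ=0.27375; R = I + sinθ·[k]× + (1−cosθ)·[k]×²:
    [+0.74935 +0.66043 +0.04801]
    [-0.65394 +0.72670 +0.21038]
    [+0.10406 -0.18904 +0.97644]
t = (-0.0109, -0.0718, 1.3029) m
M0: Pc = R·M0+t = (-0.02162, +0.09457, +1.26758); u = 482.7·(-0.02162)/1.26758 + 328.8 = 320.5688, v = 555.6·(+0.09457)/1.26758 + 259.4 = 300.8505
M1: Pc = R·M1+t = (+0.15898, -0.06303, +1.29266); u = 482.7·(+0.15898)/1.29266 + 328.8 = 388.1652, v = 555.6·(-0.06303)/1.29266 + 259.4 = 232.3078
M2: Pc = R·M2+t = (-0.00018, -0.23817, +1.33822); u = 482.7·(-0.00018)/1.33822 + 328.8 = 328.7334, v = 555.6·(-0.23817)/1.33822 + 259.4 = 160.5177
M3: Pc = R·M3+t = (-0.18078, -0.08057, +1.31314); u = 482.7·(-0.18078)/1.31314 + 328.8 = 262.3472, v = 555.6·(-0.08057)/1.31314 + 259.4 = 225.3114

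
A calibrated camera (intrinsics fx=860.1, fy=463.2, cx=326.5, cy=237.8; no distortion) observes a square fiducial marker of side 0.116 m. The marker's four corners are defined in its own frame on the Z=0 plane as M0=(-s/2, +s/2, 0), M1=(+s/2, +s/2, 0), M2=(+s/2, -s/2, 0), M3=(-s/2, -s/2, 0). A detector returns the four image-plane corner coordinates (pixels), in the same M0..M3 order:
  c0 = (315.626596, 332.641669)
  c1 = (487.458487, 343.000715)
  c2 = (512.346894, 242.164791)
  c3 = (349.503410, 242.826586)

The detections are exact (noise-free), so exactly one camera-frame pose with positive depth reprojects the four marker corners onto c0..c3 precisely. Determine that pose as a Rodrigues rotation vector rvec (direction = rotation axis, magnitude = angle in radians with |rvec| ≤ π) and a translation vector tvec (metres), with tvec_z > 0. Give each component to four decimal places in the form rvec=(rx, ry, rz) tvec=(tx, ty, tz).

Intrinsics K: fx=860.1, fy=463.2, cx=326.5, cy=237.8
Marker side s = 0.116 m; corners in marker frame (Z=0):
  M0 = (-0.0580, +0.0580, 0)
  M1 = (+0.0580, +0.0580, 0)
  M2 = (+0.0580, -0.0580, 0)
  M3 = (-0.0580, -0.0580, 0)
Detected image corners:
  c0 = (315.626596, 332.641669) px
  c1 = (487.458487, 343.000715) px
  c2 = (512.346894, 242.164791) px
  c3 = (349.503410, 242.826586) px
Planar DLT: solve 8×8 A·h = b for H (H[2,2]=1):
  H  [+1039.68985 -518.69517 +412.09223]
  H  [-239.80020 +635.61577 +288.27457]
  H  [-0.96449 -0.63241 +1.00000]
B = K⁻¹H; ‖b₁‖=1.846933, ‖b₂‖=1.846933; λ = 2/(‖b₁‖+‖b₂‖) = 0.541438, sign → tz>0 ⇒ λ=+0.541438
r₁ = λ·B[:,0] = (+0.85273,-0.01221,-0.52221); r₂ = λ·B[:,1] = (-0.19654,+0.91876,-0.34241)
r₃ = r₁×r₂ = (+0.48397,+0.39462,+0.78106); SVD([r₁ r₂ r₃]) → R = UVᵀ:
  R  [+0.85273 -0.19654 +0.48397]
  R  [-0.01221 +0.91876 +0.39462]
  R  [-0.52221 -0.34241 +0.78106]
t = (+0.05388, +0.05900, +0.54144) m
tr R = 2.552547; θ = arccos((tr R − 1)/2) = 0.682064 rad = 39.079°
axis k = ((R−Rᵀ)₃₂, (R−Rᵀ)₁₃, (R−Rᵀ)₂₁) / (2 sinθ) = (-0.584575, +0.798058, +0.146204)
rvec = θ·k = (-0.398717, +0.544326, +0.099721)

rvec=(-0.3987, 0.5443, 0.0997) tvec=(0.0539, 0.0590, 0.5414)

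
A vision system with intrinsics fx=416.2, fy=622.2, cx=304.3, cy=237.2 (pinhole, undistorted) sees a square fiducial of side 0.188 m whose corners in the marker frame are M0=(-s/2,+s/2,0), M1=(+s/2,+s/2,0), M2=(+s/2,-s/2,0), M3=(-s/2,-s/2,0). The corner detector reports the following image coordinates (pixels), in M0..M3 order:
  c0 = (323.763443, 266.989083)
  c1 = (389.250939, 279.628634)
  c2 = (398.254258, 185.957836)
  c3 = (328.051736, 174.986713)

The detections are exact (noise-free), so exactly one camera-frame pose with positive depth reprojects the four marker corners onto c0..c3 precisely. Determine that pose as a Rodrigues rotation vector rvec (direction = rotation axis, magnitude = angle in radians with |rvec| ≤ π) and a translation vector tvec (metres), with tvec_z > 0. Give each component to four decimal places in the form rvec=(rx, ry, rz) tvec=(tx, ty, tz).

Intrinsics K: fx=416.2, fy=622.2, cx=304.3, cy=237.2
Marker side s = 0.188 m; corners in marker frame (Z=0):
  M0 = (-0.0940, +0.0940, 0)
  M1 = (+0.0940, +0.0940, 0)
  M2 = (+0.0940, -0.0940, 0)
  M3 = (-0.0940, -0.0940, 0)
Detected image corners:
  c0 = (323.763443, 266.989083) px
  c1 = (389.250939, 279.628634) px
  c2 = (398.254258, 185.957836) px
  c3 = (328.051736, 174.986713) px
Planar DLT: solve 8×8 A·h = b for H (H[2,2]=1):
  H  [+309.77721 +92.86809 +359.26982]
  H  [+30.98591 +574.49601 +228.36518]
  H  [-0.14085 +0.35587 +1.00000]
B = K⁻¹H; ‖b₁‖=0.865118, ‖b₂‖=0.865118; λ = 2/(‖b₁‖+‖b₂‖) = 1.155912, sign → tz>0 ⇒ λ=+1.155912
r₁ = λ·B[:,0] = (+0.97938,+0.11963,-0.16281); r₂ = λ·B[:,1] = (-0.04283,+0.91047,+0.41135)
r₃ = r₁×r₂ = (+0.19744,-0.39590,+0.89682); SVD([r₁ r₂ r₃]) → R = UVᵀ:
  R  [+0.97938 -0.04283 +0.19744]
  R  [+0.11963 +0.91047 -0.39590]
  R  [-0.16281 +0.41135 +0.89682]
t = (+0.15267, -0.01641, +1.15591) m
tr R = 2.786666; θ = arccos((tr R − 1)/2) = 0.466088 rad = 26.705°
axis k = ((R−Rᵀ)₃₂, (R−Rᵀ)₁₃, (R−Rᵀ)₂₁) / (2 sinθ) = (+0.898150, +0.400815, +0.180759)
rvec = θ·k = (+0.418617, +0.186815, +0.084250)

rvec=(0.4186, 0.1868, 0.0842) tvec=(0.1527, -0.0164, 1.1559)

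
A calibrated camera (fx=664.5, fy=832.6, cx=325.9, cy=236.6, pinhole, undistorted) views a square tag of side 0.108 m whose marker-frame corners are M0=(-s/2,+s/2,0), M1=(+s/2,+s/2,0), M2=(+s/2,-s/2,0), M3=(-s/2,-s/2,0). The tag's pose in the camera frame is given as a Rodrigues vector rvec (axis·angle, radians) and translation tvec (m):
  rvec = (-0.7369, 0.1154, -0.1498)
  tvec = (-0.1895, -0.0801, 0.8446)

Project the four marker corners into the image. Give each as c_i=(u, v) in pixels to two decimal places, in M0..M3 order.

Intrinsics K: fx=664.5, fy=832.6, cx=325.9, cy=236.6
Marker side s = 0.108 m; corners in marker frame (Z=0):
  M0 = (-0.0540, +0.0540, 0)
  M1 = (+0.0540, +0.0540, 0)
  M2 = (+0.0540, -0.0540, 0)
  M3 = (-0.0540, -0.0540, 0)
rvec = (-0.7369, 0.1154, -0.1498), |rvec| = θ = 0.76078 rad = 43.589°
Rodrigues: sinθ=0.68948, 1−cosθ=0.27570; R = I + sinθ·[k]× + (1−cosθ)·[k]×²:
    [+0.98297 +0.09525 +0.15717]
    [-0.17627 +0.73065 +0.65961]
    [-0.05200 -0.67608 +0.73499]
t = (-0.1895, -0.0801, 0.8446) m
M0: Pc = R·M0+t = (-0.23744, -0.03113, +0.81090); u = 664.5·(-0.23744)/0.81090 + 325.9 = 131.3303, v = 832.6·(-0.03113)/0.81090 + 236.6 = 204.6405
M1: Pc = R·M1+t = (-0.13128, -0.05016, +0.80528); u = 664.5·(-0.13128)/0.80528 + 325.9 = 217.5743, v = 832.6·(-0.05016)/0.80528 + 236.6 = 184.7346
M2: Pc = R·M2+t = (-0.14156, -0.12907, +0.87830); u = 664.5·(-0.14156)/0.87830 + 325.9 = 218.7966, v = 832.6·(-0.12907)/0.87830 + 236.6 = 114.2426
M3: Pc = R·M3+t = (-0.24772, -0.11004, +0.88392); u = 664.5·(-0.24772)/0.88392 + 325.9 = 139.6691, v = 832.6·(-0.11004)/0.88392 + 236.6 = 132.9520

c0=(131.33, 204.64) c1=(217.57, 184.73) c2=(218.80, 114.24) c3=(139.67, 132.95)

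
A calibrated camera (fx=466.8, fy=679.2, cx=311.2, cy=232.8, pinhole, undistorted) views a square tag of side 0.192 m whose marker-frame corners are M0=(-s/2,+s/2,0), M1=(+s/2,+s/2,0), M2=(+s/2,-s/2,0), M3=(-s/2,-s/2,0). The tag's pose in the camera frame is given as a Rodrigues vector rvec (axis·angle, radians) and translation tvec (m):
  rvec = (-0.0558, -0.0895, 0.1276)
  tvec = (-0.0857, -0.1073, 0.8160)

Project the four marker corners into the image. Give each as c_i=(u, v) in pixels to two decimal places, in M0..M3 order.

c0=(199.15, 211.91) c1=(309.59, 232.97) c2=(323.06, 77.39) c3=(214.48, 53.49)

Intrinsics K: fx=466.8, fy=679.2, cx=311.2, cy=232.8
Marker side s = 0.192 m; corners in marker frame (Z=0):
  M0 = (-0.0960, +0.0960, 0)
  M1 = (+0.0960, +0.0960, 0)
  M2 = (+0.0960, -0.0960, 0)
  M3 = (-0.0960, -0.0960, 0)
rvec = (-0.0558, -0.0895, 0.1276), |rvec| = θ = 0.16555 rad = 9.485°
Rodrigues: sinθ=0.16479, 1−cosθ=0.01367; R = I + sinθ·[k]× + (1−cosθ)·[k]×²:
    [+0.98788 -0.12453 -0.09264]
    [+0.12951 +0.99032 +0.04985]
    [+0.08554 -0.06124 +0.99445]
t = (-0.0857, -0.1073, 0.8160) m
M0: Pc = R·M0+t = (-0.19249, -0.02466, +0.80191); u = 466.8·(-0.19249)/0.80191 + 311.2 = 199.1488, v = 679.2·(-0.02466)/0.80191 + 232.8 = 211.9120
M1: Pc = R·M1+t = (-0.00282, +0.00020, +0.81833); u = 466.8·(-0.00282)/0.81833 + 311.2 = 309.5926, v = 679.2·(+0.00020)/0.81833 + 232.8 = 232.9693
M2: Pc = R·M2+t = (+0.02109, -0.18994, +0.83009); u = 466.8·(+0.02109)/0.83009 + 311.2 = 323.0606, v = 679.2·(-0.18994)/0.83009 + 232.8 = 77.3881
M3: Pc = R·M3+t = (-0.16858, -0.21480, +0.81367); u = 466.8·(-0.16858)/0.81367 + 311.2 = 214.4847, v = 679.2·(-0.21480)/0.81367 + 232.8 = 53.4947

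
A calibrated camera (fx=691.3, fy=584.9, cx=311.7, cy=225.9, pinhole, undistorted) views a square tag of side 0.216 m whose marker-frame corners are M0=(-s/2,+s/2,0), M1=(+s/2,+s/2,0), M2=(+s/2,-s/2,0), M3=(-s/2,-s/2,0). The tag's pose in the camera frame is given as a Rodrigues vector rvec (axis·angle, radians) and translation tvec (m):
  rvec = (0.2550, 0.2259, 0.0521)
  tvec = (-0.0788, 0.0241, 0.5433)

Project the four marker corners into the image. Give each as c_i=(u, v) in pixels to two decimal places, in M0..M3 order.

Intrinsics K: fx=691.3, fy=584.9, cx=311.7, cy=225.9
Marker side s = 0.216 m; corners in marker frame (Z=0):
  M0 = (-0.1080, +0.1080, 0)
  M1 = (+0.1080, +0.1080, 0)
  M2 = (+0.1080, -0.1080, 0)
  M3 = (-0.1080, -0.1080, 0)
rvec = (0.2550, 0.2259, 0.0521), |rvec| = θ = 0.34463 rad = 19.746°
Rodrigues: sinθ=0.33785, 1−cosθ=0.05880; R = I + sinθ·[k]× + (1−cosθ)·[k]×²:
    [+0.97339 -0.02256 +0.22803]
    [+0.07959 +0.96646 -0.24416]
    [-0.21488 +0.25581 +0.94254]
t = (-0.0788, 0.0241, 0.5433) m
M0: Pc = R·M0+t = (-0.18636, +0.11988, +0.59413); u = 691.3·(-0.18636)/0.59413 + 311.7 = 94.8594, v = 584.9·(+0.11988)/0.59413 + 225.9 = 343.9189
M1: Pc = R·M1+t = (+0.02389, +0.13707, +0.54772); u = 691.3·(+0.02389)/0.54772 + 311.7 = 341.8529, v = 584.9·(+0.13707)/0.54772 + 225.9 = 372.2788
M2: Pc = R·M2+t = (+0.02876, -0.07168, +0.49247); u = 691.3·(+0.02876)/0.49247 + 311.7 = 352.0754, v = 584.9·(-0.07168)/0.49247 + 225.9 = 140.7634
M3: Pc = R·M3+t = (-0.18149, -0.08887, +0.53888); u = 691.3·(-0.18149)/0.53888 + 311.7 = 78.8757, v = 584.9·(-0.08887)/0.53888 + 225.9 = 129.4359

c0=(94.86, 343.92) c1=(341.85, 372.28) c2=(352.08, 140.76) c3=(78.88, 129.44)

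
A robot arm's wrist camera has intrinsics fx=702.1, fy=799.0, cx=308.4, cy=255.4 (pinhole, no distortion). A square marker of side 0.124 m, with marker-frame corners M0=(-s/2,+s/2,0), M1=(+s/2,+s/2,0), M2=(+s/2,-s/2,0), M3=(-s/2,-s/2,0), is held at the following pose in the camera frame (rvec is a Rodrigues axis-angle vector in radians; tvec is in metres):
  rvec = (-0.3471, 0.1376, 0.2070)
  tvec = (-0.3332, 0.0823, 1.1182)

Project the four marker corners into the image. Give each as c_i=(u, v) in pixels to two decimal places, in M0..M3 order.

c0=(50.51, 347.88) c1=(123.15, 365.81) c2=(147.04, 281.10) c3=(76.50, 265.34)

Intrinsics K: fx=702.1, fy=799.0, cx=308.4, cy=255.4
Marker side s = 0.124 m; corners in marker frame (Z=0):
  M0 = (-0.0620, +0.0620, 0)
  M1 = (+0.0620, +0.0620, 0)
  M2 = (+0.0620, -0.0620, 0)
  M3 = (-0.0620, -0.0620, 0)
rvec = (-0.3471, 0.1376, 0.2070), |rvec| = θ = 0.42692 rad = 24.461°
Rodrigues: sinθ=0.41407, 1−cosθ=0.08975; R = I + sinθ·[k]× + (1−cosθ)·[k]×²:
    [+0.96957 -0.22429 +0.09808]
    [+0.17725 +0.91957 +0.35068]
    [-0.16884 -0.32263 +0.93135]
t = (-0.3332, 0.0823, 1.1182) m
M0: Pc = R·M0+t = (-0.40722, +0.12832, +1.10867); u = 702.1·(-0.40722)/1.10867 + 308.4 = 50.5144, v = 799.0·(+0.12832)/1.10867 + 255.4 = 347.8812
M1: Pc = R·M1+t = (-0.28699, +0.15030, +1.08773); u = 702.1·(-0.28699)/1.08773 + 308.4 = 123.1542, v = 799.0·(+0.15030)/1.08773 + 255.4 = 365.8061
M2: Pc = R·M2+t = (-0.25918, +0.03628, +1.12773); u = 702.1·(-0.25918)/1.12773 + 308.4 = 147.0406, v = 799.0·(+0.03628)/1.12773 + 255.4 = 281.1017
M3: Pc = R·M3+t = (-0.37941, +0.01430, +1.14867); u = 702.1·(-0.37941)/1.14867 + 308.4 = 76.4953, v = 799.0·(+0.01430)/1.14867 + 255.4 = 265.3450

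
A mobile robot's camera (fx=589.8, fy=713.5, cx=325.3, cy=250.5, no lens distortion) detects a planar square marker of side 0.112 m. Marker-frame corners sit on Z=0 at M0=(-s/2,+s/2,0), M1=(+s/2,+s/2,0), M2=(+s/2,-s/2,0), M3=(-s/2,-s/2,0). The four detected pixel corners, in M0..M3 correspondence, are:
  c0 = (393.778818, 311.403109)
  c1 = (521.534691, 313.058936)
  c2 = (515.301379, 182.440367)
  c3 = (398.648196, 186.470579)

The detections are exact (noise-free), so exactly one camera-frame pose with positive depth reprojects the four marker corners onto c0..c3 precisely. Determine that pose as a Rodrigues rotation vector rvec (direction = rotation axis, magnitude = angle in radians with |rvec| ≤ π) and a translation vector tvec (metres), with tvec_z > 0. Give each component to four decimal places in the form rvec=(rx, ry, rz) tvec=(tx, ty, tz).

rvec=(-0.4758, 0.2243, 0.0458) tvec=(0.1229, -0.0039, 0.5550)

Intrinsics K: fx=589.8, fy=713.5, cx=325.3, cy=250.5
Marker side s = 0.112 m; corners in marker frame (Z=0):
  M0 = (-0.0560, +0.0560, 0)
  M1 = (+0.0560, +0.0560, 0)
  M2 = (+0.0560, -0.0560, 0)
  M3 = (-0.0560, -0.0560, 0)
Detected image corners:
  c0 = (393.778818, 311.403109) px
  c1 = (521.534691, 313.058936) px
  c2 = (515.301379, 182.440367) px
  c3 = (398.648196, 186.470579) px
Planar DLT: solve 8×8 A·h = b for H (H[2,2]=1):
  H  [+903.72714 -364.97177 +455.91507]
  H  [-112.28894 +939.38500 +245.46258]
  H  [-0.40484 -0.80893 +1.00000]
B = K⁻¹H; ‖b₁‖=1.801686, ‖b₂‖=1.801686; λ = 2/(‖b₁‖+‖b₂‖) = 0.555036, sign → tz>0 ⇒ λ=+0.555036
r₁ = λ·B[:,0] = (+0.97439,-0.00846,-0.22470); r₂ = λ·B[:,1] = (-0.09582,+0.88839,-0.44899)
r₃ = r₁×r₂ = (+0.20342,+0.45902,+0.86482); SVD([r₁ r₂ r₃]) → R = UVᵀ:
  R  [+0.97439 -0.09582 +0.20342]
  R  [-0.00846 +0.88839 +0.45902]
  R  [-0.22470 -0.44899 +0.86482]
t = (+0.12292, -0.00392, +0.55504) m
tr R = 2.727602; θ = arccos((tr R − 1)/2) = 0.528031 rad = 30.254°
axis k = ((R−Rᵀ)₃₂, (R−Rᵀ)₁₃, (R−Rᵀ)₂₁) / (2 sinθ) = (-0.901097, +0.424862, +0.086699)
rvec = θ·k = (-0.475807, +0.224340, +0.045780)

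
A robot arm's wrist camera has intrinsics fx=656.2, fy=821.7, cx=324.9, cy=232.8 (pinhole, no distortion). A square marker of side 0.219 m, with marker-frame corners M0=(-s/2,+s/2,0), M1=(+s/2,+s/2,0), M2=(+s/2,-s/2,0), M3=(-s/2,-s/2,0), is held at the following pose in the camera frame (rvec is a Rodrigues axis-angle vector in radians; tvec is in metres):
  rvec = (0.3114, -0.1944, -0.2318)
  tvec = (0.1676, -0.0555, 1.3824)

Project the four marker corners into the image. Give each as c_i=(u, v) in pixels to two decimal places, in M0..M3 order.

c0=(364.41, 276.04) c1=(459.15, 243.12) c2=(445.60, 121.49) c3=(345.47, 153.10)

Intrinsics K: fx=656.2, fy=821.7, cx=324.9, cy=232.8
Marker side s = 0.219 m; corners in marker frame (Z=0):
  M0 = (-0.1095, +0.1095, 0)
  M1 = (+0.1095, +0.1095, 0)
  M2 = (+0.1095, -0.1095, 0)
  M3 = (-0.1095, -0.1095, 0)
rvec = (0.3114, -0.1944, -0.2318), |rvec| = θ = 0.43416 rad = 24.875°
Rodrigues: sinθ=0.42065, 1−cosθ=0.09278; R = I + sinθ·[k]× + (1−cosθ)·[k]×²:
    [+0.95495 +0.19479 -0.22388]
    [-0.25438 +0.92583 -0.27953]
    [+0.15282 +0.32389 +0.93367]
t = (0.1676, -0.0555, 1.3824) m
M0: Pc = R·M0+t = (+0.08436, +0.07373, +1.40113); u = 656.2·(+0.08436)/1.40113 + 324.9 = 364.4098, v = 821.7·(+0.07373)/1.40113 + 232.8 = 276.0409
M1: Pc = R·M1+t = (+0.29350, +0.01802, +1.43460); u = 656.2·(+0.29350)/1.43460 + 324.9 = 459.1484, v = 821.7·(+0.01802)/1.43460 + 232.8 = 243.1231
M2: Pc = R·M2+t = (+0.25084, -0.18473, +1.36367); u = 656.2·(+0.25084)/1.36367 + 324.9 = 445.6037, v = 821.7·(-0.18473)/1.36367 + 232.8 = 121.4864
M3: Pc = R·M3+t = (+0.04170, -0.12902, +1.33020); u = 656.2·(+0.04170)/1.33020 + 324.9 = 345.4725, v = 821.7·(-0.12902)/1.33020 + 232.8 = 153.0990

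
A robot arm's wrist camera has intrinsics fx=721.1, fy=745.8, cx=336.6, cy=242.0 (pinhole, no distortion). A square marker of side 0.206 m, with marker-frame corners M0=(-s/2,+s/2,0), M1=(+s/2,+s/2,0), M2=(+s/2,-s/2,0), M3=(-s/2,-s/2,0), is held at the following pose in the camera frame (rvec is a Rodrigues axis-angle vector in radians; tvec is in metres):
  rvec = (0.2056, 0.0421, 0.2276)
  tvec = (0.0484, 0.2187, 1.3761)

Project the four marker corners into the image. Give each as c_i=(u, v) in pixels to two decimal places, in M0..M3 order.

Intrinsics K: fx=721.1, fy=745.8, cx=336.6, cy=242.0
Marker side s = 0.206 m; corners in marker frame (Z=0):
  M0 = (-0.1030, +0.1030, 0)
  M1 = (+0.1030, +0.1030, 0)
  M2 = (+0.1030, -0.1030, 0)
  M3 = (-0.1030, -0.1030, 0)
rvec = (0.2056, 0.0421, 0.2276), |rvec| = θ = 0.30959 rad = 17.738°
Rodrigues: sinθ=0.30467, 1−cosθ=0.04754; R = I + sinθ·[k]× + (1−cosθ)·[k]×²:
    [+0.97343 -0.21969 +0.06464]
    [+0.22828 +0.95334 -0.19758]
    [-0.01822 +0.20708 +0.97815]
t = (0.0484, 0.2187, 1.3761) m
M0: Pc = R·M0+t = (-0.07449, +0.29338, +1.39931); u = 721.1·(-0.07449)/1.39931 + 336.6 = 298.2129, v = 745.8·(+0.29338)/1.39931 + 242.0 = 398.3660
M1: Pc = R·M1+t = (+0.12604, +0.34041, +1.39555); u = 721.1·(+0.12604)/1.39555 + 336.6 = 401.7239, v = 745.8·(+0.34041)/1.39555 + 242.0 = 423.9171
M2: Pc = R·M2+t = (+0.17129, +0.14402, +1.35289); u = 721.1·(+0.17129)/1.35289 + 336.6 = 427.8990, v = 745.8·(+0.14402)/1.35289 + 242.0 = 321.3921
M3: Pc = R·M3+t = (-0.02924, +0.09699, +1.35665); u = 721.1·(-0.02924)/1.35665 + 336.6 = 321.0607, v = 745.8·(+0.09699)/1.35665 + 242.0 = 295.3212

c0=(298.21, 398.37) c1=(401.72, 423.92) c2=(427.90, 321.39) c3=(321.06, 295.32)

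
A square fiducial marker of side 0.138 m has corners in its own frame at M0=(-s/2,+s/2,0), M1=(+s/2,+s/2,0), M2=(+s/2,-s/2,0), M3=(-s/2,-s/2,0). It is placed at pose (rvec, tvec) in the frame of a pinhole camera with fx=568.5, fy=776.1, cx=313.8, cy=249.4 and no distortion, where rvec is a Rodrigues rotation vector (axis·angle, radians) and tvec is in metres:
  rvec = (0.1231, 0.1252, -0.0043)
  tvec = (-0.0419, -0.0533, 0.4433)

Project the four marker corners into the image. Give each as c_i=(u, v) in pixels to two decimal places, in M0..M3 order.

Intrinsics K: fx=568.5, fy=776.1, cx=313.8, cy=249.4
Marker side s = 0.138 m; corners in marker frame (Z=0):
  M0 = (-0.0690, +0.0690, 0)
  M1 = (+0.0690, +0.0690, 0)
  M2 = (+0.0690, -0.0690, 0)
  M3 = (-0.0690, -0.0690, 0)
rvec = (0.1231, 0.1252, -0.0043), |rvec| = θ = 0.17563 rad = 10.063°
Rodrigues: sinθ=0.17473, 1−cosθ=0.01538; R = I + sinθ·[k]× + (1−cosθ)·[k]×²:
    [+0.99217 +0.01196 +0.12429]
    [+0.00341 +0.99243 -0.12274]
    [-0.12482 +0.12220 +0.98463]
t = (-0.0419, -0.0533, 0.4433) m
M0: Pc = R·M0+t = (-0.10953, +0.01494, +0.46034); u = 568.5·(-0.10953)/0.46034 + 313.8 = 178.5310, v = 776.1·(+0.01494)/0.46034 + 249.4 = 274.5921
M1: Pc = R·M1+t = (+0.02739, +0.01541, +0.44312); u = 568.5·(+0.02739)/0.44312 + 313.8 = 348.9342, v = 776.1·(+0.01541)/0.44312 + 249.4 = 276.3952
M2: Pc = R·M2+t = (+0.02573, -0.12154, +0.42626); u = 568.5·(+0.02573)/0.42626 + 313.8 = 348.1222, v = 776.1·(-0.12154)/0.42626 + 249.4 = 28.1024
M3: Pc = R·M3+t = (-0.11119, -0.12201, +0.44348); u = 568.5·(-0.11119)/0.44348 + 313.8 = 171.2709, v = 776.1·(-0.12201)/0.44348 + 249.4 = 35.8748

c0=(178.53, 274.59) c1=(348.93, 276.40) c2=(348.12, 28.10) c3=(171.27, 35.87)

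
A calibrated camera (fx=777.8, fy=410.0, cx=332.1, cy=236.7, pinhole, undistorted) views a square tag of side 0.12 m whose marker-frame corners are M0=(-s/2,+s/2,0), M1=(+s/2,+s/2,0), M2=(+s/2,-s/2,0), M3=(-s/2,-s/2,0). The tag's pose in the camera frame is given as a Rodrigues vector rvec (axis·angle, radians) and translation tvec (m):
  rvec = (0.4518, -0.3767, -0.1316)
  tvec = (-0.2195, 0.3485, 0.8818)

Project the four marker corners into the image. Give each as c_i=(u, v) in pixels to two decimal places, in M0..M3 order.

Intrinsics K: fx=777.8, fy=410.0, cx=332.1, cy=236.7
Marker side s = 0.12 m; corners in marker frame (Z=0):
  M0 = (-0.0600, +0.0600, 0)
  M1 = (+0.0600, +0.0600, 0)
  M2 = (+0.0600, -0.0600, 0)
  M3 = (-0.0600, -0.0600, 0)
rvec = (0.4518, -0.3767, -0.1316), |rvec| = θ = 0.60278 rad = 34.537°
Rodrigues: sinθ=0.56694, 1−cosθ=0.17624; R = I + sinθ·[k]× + (1−cosθ)·[k]×²:
    [+0.92277 +0.04122 -0.38314]
    [-0.20633 +0.89259 -0.40089]
    [+0.32546 +0.44898 +0.83216]
t = (-0.2195, 0.3485, 0.8818) m
M0: Pc = R·M0+t = (-0.27239, +0.41443, +0.88921); u = 777.8·(-0.27239)/0.88921 + 332.1 = 93.8358, v = 410.0·(+0.41443)/0.88921 + 236.7 = 427.7889
M1: Pc = R·M1+t = (-0.16166, +0.38968, +0.92827); u = 777.8·(-0.16166)/0.92827 + 332.1 = 196.6438, v = 410.0·(+0.38968)/0.92827 + 236.7 = 408.8135
M2: Pc = R·M2+t = (-0.16661, +0.28257, +0.87439); u = 777.8·(-0.16661)/0.87439 + 332.1 = 183.8970, v = 410.0·(+0.28257)/0.87439 + 236.7 = 369.1944
M3: Pc = R·M3+t = (-0.27734, +0.30732, +0.83533); u = 777.8·(-0.27734)/0.83533 + 332.1 = 73.8622, v = 410.0·(+0.30732)/0.83533 + 236.7 = 387.5413

c0=(93.84, 427.79) c1=(196.64, 408.81) c2=(183.90, 369.19) c3=(73.86, 387.54)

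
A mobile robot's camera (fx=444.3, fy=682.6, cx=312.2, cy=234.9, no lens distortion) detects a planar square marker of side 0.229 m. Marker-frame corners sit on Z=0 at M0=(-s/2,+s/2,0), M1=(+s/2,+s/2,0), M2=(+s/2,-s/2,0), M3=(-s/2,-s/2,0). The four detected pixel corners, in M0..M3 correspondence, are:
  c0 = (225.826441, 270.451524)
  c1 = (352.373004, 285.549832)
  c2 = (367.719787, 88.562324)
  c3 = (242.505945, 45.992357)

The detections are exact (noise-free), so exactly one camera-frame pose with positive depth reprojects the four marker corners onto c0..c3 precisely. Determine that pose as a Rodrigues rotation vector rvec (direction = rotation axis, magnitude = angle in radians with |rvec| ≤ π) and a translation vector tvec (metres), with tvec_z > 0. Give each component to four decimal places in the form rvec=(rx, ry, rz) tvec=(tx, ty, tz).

Intrinsics K: fx=444.3, fy=682.6, cx=312.2, cy=234.9
Marker side s = 0.229 m; corners in marker frame (Z=0):
  M0 = (-0.1145, +0.1145, 0)
  M1 = (+0.1145, +0.1145, 0)
  M2 = (+0.1145, -0.1145, 0)
  M3 = (-0.1145, -0.1145, 0)
Detected image corners:
  c0 = (225.826441, 270.451524) px
  c1 = (352.373004, 285.549832) px
  c2 = (367.719787, 88.562324) px
  c3 = (242.505945, 45.992357) px
Planar DLT: solve 8×8 A·h = b for H (H[2,2]=1):
  H  [+717.79827 -62.09062 +301.16002]
  H  [+223.41085 +920.74715 +173.88348]
  H  [+0.56577 +0.02574 +1.00000]
B = K⁻¹H; ‖b₁‖=1.349534, ‖b₂‖=1.349534; λ = 2/(‖b₁‖+‖b₂‖) = 0.740997, sign → tz>0 ⇒ λ=+0.740997
r₁ = λ·B[:,0] = (+0.90255,+0.09825,+0.41924); r₂ = λ·B[:,1] = (-0.11696,+0.99295,+0.01907)
r₃ = r₁×r₂ = (-0.41441,-0.06625,+0.90768); SVD([r₁ r₂ r₃]) → R = UVᵀ:
  R  [+0.90255 -0.11696 -0.41441]
  R  [+0.09825 +0.99295 -0.06625]
  R  [+0.41924 +0.01907 +0.90768]
t = (-0.01841, -0.06624, +0.74100) m
tr R = 2.803176; θ = arccos((tr R − 1)/2) = 0.447369 rad = 25.632°
axis k = ((R−Rᵀ)₃₂, (R−Rᵀ)₁₃, (R−Rᵀ)₂₁) / (2 sinθ) = (+0.098612, -0.963537, +0.248743)
rvec = θ·k = (+0.044116, -0.431057, +0.111280)

rvec=(0.0441, -0.4311, 0.1113) tvec=(-0.0184, -0.0662, 0.7410)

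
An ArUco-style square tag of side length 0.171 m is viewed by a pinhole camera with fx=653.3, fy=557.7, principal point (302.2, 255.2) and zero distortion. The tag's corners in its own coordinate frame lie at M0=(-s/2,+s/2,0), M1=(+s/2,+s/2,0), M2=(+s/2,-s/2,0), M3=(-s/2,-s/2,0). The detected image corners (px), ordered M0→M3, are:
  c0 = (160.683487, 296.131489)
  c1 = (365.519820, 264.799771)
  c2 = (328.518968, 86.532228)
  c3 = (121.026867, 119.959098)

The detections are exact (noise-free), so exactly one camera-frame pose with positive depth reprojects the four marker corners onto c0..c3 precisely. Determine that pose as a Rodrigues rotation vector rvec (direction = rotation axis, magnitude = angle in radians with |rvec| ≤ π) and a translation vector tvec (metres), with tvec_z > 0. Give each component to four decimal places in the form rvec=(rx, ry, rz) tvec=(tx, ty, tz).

rvec=(0.0478, 0.0244, -0.1789) tvec=(-0.0477, -0.0597, 0.5317)

Intrinsics K: fx=653.3, fy=557.7, cx=302.2, cy=255.2
Marker side s = 0.171 m; corners in marker frame (Z=0):
  M0 = (-0.0855, +0.0855, 0)
  M1 = (+0.0855, +0.0855, 0)
  M2 = (+0.0855, -0.0855, 0)
  M3 = (-0.0855, -0.0855, 0)
Detected image corners:
  c0 = (160.683487, 296.131489) px
  c1 = (365.519820, 264.799771) px
  c2 = (328.518968, 86.532228) px
  c3 = (121.026867, 119.959098) px
Planar DLT: solve 8×8 A·h = b for H (H[2,2]=1):
  H  [+1192.51835 +244.98527 +243.60504]
  H  [-199.58248 +1052.70912 +192.57594]
  H  [-0.05355 +0.08529 +1.00000]
B = K⁻¹H; ‖b₁‖=1.880704, ‖b₂‖=1.880704; λ = 2/(‖b₁‖+‖b₂‖) = 0.531716, sign → tz>0 ⇒ λ=+0.531716
r₁ = λ·B[:,0] = (+0.98375,-0.17725,-0.02848); r₂ = λ·B[:,1] = (+0.17841,+0.98291,+0.04535)
r₃ = r₁×r₂ = (+0.01995,-0.04969,+0.99857); SVD([r₁ r₂ r₃]) → R = UVᵀ:
  R  [+0.98375 +0.17841 +0.01995]
  R  [-0.17725 +0.98291 -0.04969]
  R  [-0.02848 +0.04535 +0.99857]
t = (-0.04769, -0.05971, +0.53172) m
tr R = 2.965228; θ = arccos((tr R − 1)/2) = 0.186743 rad = 10.700°
axis k = ((R−Rᵀ)₃₂, (R−Rᵀ)₁₃, (R−Rᵀ)₂₁) / (2 sinθ) = (+0.255958, +0.130415, -0.957850)
rvec = θ·k = (+0.047798, +0.024354, -0.178872)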